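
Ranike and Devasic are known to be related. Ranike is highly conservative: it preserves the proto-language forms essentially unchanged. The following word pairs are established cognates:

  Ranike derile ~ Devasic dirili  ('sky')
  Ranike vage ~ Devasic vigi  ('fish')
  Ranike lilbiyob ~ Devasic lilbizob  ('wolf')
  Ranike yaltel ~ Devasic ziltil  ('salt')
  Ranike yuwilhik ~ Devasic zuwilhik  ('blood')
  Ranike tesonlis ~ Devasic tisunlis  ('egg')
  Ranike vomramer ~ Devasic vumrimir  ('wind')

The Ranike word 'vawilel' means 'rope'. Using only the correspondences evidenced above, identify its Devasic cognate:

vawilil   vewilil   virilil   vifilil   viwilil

vage ~ vigi, yaltel ~ ziltil — Ranike a corresponds to Devasic i after a consonant, before a consonant other than r, m, n, p, b, f, v.
yaltel ~ ziltil, tesonlis ~ tisunlis — Ranike e corresponds to Devasic i after a consonant, before a consonant other than r, m, n, p, b, f, v.
Applying these to Ranike 'vawilel':
  vawilel → viwilel   (a→i after a consonant, before a consonant other than r, m, n, p, b, f, v)
  viwilel → viwilil   (e→i after a consonant, before a consonant other than r, m, n, p, b, f, v)
So the Devasic cognate is 'viwilil'.

viwilil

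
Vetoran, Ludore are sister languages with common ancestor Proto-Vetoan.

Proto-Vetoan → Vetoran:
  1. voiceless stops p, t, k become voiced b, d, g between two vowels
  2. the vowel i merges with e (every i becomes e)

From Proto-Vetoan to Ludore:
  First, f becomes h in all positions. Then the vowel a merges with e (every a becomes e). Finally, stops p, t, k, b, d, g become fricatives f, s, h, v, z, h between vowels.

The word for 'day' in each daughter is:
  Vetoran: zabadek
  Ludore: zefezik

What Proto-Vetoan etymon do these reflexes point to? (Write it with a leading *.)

Position 2: Vetoran has a, Ludore has e. Vetoran preserves a here (none of its changes turn any other segment into a), so the proto-segment is *a.
Position 6: Vetoran has e, Ludore has i. Ludore preserves i here (none of its changes turn any other segment into i), so the proto-segment is *i.
Verify the candidate proto-form against each daughter:
Vetoran: *zapadik
  zapadik → zabadik   [intervocalic voicing]
  zabadik → zabadek   [vowel merger]
  giving Vetoran zabadek.
Ludore: *zapadik
  zapadik (rule 1 does not apply)
  zapadik → zepedik   [vowel merger]
  zepedik → zefezik   [intervocalic lenition]
  giving Ludore zefezik.
*zapadik is the unique common source.

*zapadik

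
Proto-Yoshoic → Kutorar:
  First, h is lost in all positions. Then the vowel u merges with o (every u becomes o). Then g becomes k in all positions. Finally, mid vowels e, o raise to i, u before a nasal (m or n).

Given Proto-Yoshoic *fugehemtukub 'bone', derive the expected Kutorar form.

Kutorar: *fugehemtukub
  fugehemtukub → fugeemtukub   [h-loss]
  fugeemtukub → fogeemtokob   [vowel merger]
  fogeemtokob → fokeemtokob   [unconditioned shift]
  fokeemtokob → fokeimtokob   [pre-nasal raising]
  giving Kutorar fokeimtokob.

fokeimtokob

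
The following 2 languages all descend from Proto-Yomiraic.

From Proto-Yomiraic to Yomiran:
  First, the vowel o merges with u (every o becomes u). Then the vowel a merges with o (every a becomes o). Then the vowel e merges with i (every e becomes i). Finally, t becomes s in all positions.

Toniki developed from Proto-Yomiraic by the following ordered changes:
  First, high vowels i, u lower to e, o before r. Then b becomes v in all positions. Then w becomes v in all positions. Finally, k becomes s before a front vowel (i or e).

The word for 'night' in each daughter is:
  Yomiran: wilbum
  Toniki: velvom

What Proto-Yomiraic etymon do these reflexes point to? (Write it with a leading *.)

Position 5: Yomiran has u, Toniki has o. Taking the neighbouring segments as reconstructed: Yomiran u could go back to *o or *u; Toniki o can only go back to *o — the one source consistent with every daughter is *o.
Position 4: Yomiran has b, Toniki has v. Yomiran preserves b here (none of its changes turn any other segment into b), so the proto-segment is *b.
Verify the candidate proto-form against each daughter:
Yomiran: start from *welbom.
  rule 1 (vowel merger): welbom → welbum
  rule 2: no change — welbum
  rule 3 (vowel merger): welbum → wilbum
  rule 4: no change — wilbum
  ⇒ Yomiran wilbum
Toniki: *welbom
  welbom (rule 1 does not apply)
  welbom → welvom   [unconditioned shift]
  welvom → velvom   [unconditioned shift]
  velvom (rule 4 does not apply)
  giving Toniki velvom.
*welbom is the unique common source.

*welbom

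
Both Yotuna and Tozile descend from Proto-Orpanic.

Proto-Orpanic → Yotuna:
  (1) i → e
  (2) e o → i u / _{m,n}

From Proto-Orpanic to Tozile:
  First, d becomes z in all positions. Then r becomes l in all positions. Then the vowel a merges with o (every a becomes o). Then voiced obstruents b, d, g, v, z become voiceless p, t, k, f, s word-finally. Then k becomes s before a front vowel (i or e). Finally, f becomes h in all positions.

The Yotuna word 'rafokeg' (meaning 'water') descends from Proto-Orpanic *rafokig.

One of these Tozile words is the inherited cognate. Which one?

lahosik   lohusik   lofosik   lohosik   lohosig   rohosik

Tozile: start from *rafokig.
  rule 1: no change — rafokig
  rule 2 (unconditioned shift): rafokig → lafokig
  rule 3 (vowel merger): lafokig → lofokig
  rule 4 (final devoicing): lofokig → lofokik
  rule 5 (palatalisation): lofokik → lofosik
  rule 6 (unconditioned shift): lofosik → lohosik
  ⇒ Tozile lohosik

lohosik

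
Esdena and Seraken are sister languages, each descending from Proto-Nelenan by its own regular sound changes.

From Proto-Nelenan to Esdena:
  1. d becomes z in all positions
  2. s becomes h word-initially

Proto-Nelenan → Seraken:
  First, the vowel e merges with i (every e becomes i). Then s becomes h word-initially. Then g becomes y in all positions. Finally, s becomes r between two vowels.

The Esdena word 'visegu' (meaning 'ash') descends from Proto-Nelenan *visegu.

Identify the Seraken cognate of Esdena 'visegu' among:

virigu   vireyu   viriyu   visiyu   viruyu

viriyu

Seraken: *visegu
  visegu → visigu   [vowel merger]
  visigu (rule 2 does not apply)
  visigu → visiyu   [unconditioned shift]
  visiyu → viriyu   [rhotacism]
  giving Seraken viriyu.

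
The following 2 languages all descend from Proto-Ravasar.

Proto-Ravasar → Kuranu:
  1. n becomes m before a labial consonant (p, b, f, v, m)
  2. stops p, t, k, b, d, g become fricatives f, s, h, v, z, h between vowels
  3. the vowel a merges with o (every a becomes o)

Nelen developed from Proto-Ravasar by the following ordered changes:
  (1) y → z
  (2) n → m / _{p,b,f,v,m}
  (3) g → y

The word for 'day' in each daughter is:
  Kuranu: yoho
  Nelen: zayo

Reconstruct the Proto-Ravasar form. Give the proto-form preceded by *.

Position 2: Kuranu has o, Nelen has a. Nelen preserves a here (none of its changes turn any other segment into a), so the proto-segment is *a.
Position 1: Kuranu has y, Nelen has z. Kuranu preserves y here (none of its changes turn any other segment into y), so the proto-segment is *y.
Verify the candidate proto-form against each daughter:
Kuranu: *yago > yaho > yoho  (by intervocalic lenition, vowel merger)
Nelen: *yago
  yago → zago   [unconditioned shift]
  zago (rule 2 does not apply)
  zago → zayo   [unconditioned shift]
  giving Nelen zayo.
Only *yago yields all of Kuranu yoho, Nelen zayo.

*yago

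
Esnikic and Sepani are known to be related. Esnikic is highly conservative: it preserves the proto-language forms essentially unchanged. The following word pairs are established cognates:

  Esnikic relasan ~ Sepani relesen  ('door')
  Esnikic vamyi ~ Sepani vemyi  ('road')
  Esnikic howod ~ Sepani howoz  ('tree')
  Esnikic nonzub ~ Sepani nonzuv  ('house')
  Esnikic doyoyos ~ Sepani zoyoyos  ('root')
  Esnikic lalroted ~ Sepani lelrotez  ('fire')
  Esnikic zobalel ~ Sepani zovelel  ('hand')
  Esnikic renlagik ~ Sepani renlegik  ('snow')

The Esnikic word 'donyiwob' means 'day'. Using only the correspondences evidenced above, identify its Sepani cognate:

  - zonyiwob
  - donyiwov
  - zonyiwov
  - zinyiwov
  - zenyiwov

doyoyos ~ zoyoyos — Esnikic d corresponds to Sepani z word-initially before a back vowel.
nonzub ~ nonzuv — Esnikic b corresponds to Sepani v word-finally.
Applying these to Esnikic 'donyiwob':
  donyiwob → zonyiwob   (d→z word-initially before a back vowel)
  zonyiwob → zonyiwov   (b→v word-finally)
So the Sepani cognate is 'zonyiwov'.

zonyiwov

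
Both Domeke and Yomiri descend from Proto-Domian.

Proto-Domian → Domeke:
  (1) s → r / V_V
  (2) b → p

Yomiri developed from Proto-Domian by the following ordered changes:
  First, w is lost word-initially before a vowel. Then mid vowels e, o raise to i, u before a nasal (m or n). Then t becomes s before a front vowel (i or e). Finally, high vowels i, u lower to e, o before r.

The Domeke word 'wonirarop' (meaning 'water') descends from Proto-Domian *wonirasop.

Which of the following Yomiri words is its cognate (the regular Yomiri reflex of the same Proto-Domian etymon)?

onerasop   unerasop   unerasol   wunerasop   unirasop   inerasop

Yomiri: *wonirasop
  wonirasop → onirasop   [glide loss]
  onirasop → unirasop   [pre-nasal raising]
  unirasop (rule 3 does not apply)
  unirasop → unerasop   [pre-rhotic lowering]
  giving Yomiri unerasop.

unerasop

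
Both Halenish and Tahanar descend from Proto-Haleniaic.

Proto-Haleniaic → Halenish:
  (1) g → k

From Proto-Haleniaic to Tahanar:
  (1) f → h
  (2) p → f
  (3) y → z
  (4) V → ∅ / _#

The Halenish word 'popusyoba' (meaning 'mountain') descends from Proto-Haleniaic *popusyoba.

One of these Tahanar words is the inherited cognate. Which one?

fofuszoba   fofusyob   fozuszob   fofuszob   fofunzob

Tahanar: *popusyoba > fofusyoba > fofuszoba > fofuszob  (by unconditioned shift, unconditioned shift, apocope)

fofuszob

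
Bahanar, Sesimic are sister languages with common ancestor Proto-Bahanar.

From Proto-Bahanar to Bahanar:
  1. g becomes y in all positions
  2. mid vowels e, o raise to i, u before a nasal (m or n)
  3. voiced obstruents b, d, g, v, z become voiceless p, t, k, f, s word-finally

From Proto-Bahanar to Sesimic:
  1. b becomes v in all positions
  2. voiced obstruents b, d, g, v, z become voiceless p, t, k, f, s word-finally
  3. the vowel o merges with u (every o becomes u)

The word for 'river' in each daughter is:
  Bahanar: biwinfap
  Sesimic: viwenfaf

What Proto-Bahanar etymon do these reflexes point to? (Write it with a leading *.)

Position 8: Bahanar has p, Sesimic has f. Taking the neighbouring segments as reconstructed: Bahanar p could go back to *p or *b; Sesimic f could go back to *b or *f or *v — the one source consistent with every daughter is *b.
Position 4: Bahanar has i, Sesimic has e. Sesimic preserves e here (none of its changes turn any other segment into e), so the proto-segment is *e.
Verify the candidate proto-form against each daughter:
Bahanar: start from *biwenfab.
  rule 1: no change — biwenfab
  rule 2 (pre-nasal raising): biwenfab → biwinfab
  rule 3 (final devoicing): biwinfab → biwinfap
  ⇒ Bahanar biwinfap
Sesimic: *biwenfab
  biwenfab → viwenfav   [unconditioned shift]
  viwenfav → viwenfaf   [final devoicing]
  viwenfaf (rule 3 does not apply)
  giving Sesimic viwenfaf.
No other proto-form is consistent with every reflex, so the reconstruction is *biwenfab.

*biwenfab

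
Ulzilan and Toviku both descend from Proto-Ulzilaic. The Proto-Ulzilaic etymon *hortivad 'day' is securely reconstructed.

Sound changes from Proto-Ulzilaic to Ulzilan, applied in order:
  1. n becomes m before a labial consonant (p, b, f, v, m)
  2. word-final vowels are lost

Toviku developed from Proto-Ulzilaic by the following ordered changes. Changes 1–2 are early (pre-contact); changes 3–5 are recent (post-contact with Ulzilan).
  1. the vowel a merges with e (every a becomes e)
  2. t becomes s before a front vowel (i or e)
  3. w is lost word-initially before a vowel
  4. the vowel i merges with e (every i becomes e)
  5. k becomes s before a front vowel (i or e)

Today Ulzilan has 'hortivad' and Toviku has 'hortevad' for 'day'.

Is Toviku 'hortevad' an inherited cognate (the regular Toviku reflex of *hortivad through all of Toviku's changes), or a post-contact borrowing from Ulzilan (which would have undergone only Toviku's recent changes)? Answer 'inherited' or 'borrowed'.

If inherited, *hortivad would pass through all of Toviku's changes:
Toviku: *hortivad
  hortivad → hortived   [vowel merger]
  hortived → horsived   [palatalisation]
  horsived (rule 3 does not apply)
  horsived → horseved   [vowel merger]
  horseved (rule 5 does not apply)
  giving Toviku horseved.
If borrowed from Ulzilan 'hortivad' after the early changes, it would undergo only the recent ones:
  rule 3 (glide loss): no change (hortivad)
  rule 4 (vowel merger): hortivad → hortevad
  rule 5 (palatalisation): no change (hortevad)
  ⇒ as a loan: hortevad
Toviku 'hortevad' matches the loan outcome 'hortevad', not the inherited 'horseved' — it skipped the early Toviku changes, so it was borrowed from Ulzilan.

borrowed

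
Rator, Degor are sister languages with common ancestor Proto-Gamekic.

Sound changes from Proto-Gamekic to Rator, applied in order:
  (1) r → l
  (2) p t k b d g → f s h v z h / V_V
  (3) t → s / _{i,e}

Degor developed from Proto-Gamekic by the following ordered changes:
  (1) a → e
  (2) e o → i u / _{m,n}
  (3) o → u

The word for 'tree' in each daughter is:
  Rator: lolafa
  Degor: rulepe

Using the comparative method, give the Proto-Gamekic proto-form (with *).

Position 2: Rator has o, Degor has u. Rator preserves o here (none of its changes turn any other segment into o), so the proto-segment is *o.
Position 1: Rator has l, Degor has r. Degor preserves r here (none of its changes turn any other segment into r), so the proto-segment is *r.
Position 6: Rator has a, Degor has e. Rator preserves a here (none of its changes turn any other segment into a), so the proto-segment is *a.
This points to *rolapa. Verify forward in each daughter:
Rator: *rolapa
  rolapa → lolapa   [unconditioned shift]
  lolapa → lolafa   [intervocalic lenition]
  lolafa (rule 3 does not apply)
  giving Rator lolafa.
Degor: start from *rolapa.
  rule 1 (vowel merger): rolapa → rolepe
  rule 2: no change — rolepe
  rule 3 (vowel merger): rolepe → rulepe
  ⇒ Degor rulepe
*rolapa is the unique common source.

*rolapa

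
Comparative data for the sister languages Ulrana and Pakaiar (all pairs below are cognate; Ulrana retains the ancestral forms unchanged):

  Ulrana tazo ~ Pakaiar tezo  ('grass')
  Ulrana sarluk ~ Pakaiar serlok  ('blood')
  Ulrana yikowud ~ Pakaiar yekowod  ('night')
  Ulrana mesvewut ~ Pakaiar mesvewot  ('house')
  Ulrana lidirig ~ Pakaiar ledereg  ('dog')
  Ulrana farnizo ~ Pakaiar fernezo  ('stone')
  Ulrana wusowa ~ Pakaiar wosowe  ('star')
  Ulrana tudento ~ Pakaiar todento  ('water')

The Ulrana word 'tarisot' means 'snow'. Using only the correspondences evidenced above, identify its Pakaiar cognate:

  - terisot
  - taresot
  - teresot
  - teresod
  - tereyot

teresot

sarluk ~ serlok, farnizo ~ fernezo — Ulrana a corresponds to Pakaiar e after a consonant, before r.
yikowud ~ yekowod, lidirig ~ ledereg — Ulrana i corresponds to Pakaiar e after a consonant, before a consonant other than r, m, n, p, b, f, v.
Applying these to Ulrana 'tarisot':
  tarisot → terisot   (a→e after a consonant, before r)
  terisot → teresot   (i→e after a consonant, before a consonant other than r, m, n, p, b, f, v)
So the Pakaiar cognate is 'teresot'.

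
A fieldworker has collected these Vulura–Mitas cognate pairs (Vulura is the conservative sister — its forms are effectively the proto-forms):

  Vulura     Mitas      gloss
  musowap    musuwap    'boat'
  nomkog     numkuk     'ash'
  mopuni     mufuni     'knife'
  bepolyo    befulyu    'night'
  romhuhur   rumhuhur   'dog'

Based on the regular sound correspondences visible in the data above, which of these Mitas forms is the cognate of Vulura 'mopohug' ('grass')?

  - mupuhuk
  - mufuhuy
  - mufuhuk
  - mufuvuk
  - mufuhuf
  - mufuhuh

mufuhuk

mopuni ~ mufuni — Vulura o corresponds to Mitas u after a consonant, before a labial obstruent.
bepolyo ~ befulyu — Vulura p corresponds to Mitas f between vowels (before a back vowel).
musowap ~ musuwap, nomkog ~ numkuk — Vulura o corresponds to Mitas u after a consonant, before a consonant other than r, m, n, p, b, f, v.
nomkog ~ numkuk — Vulura g corresponds to Mitas k word-finally.
Applying these to Vulura 'mopohug':
  mopohug → mupohug   (o→u after a consonant, before a labial obstruent)
  mupohug → mufohug   (p→f between vowels (before a back vowel))
  mufohug → mufuhug   (o→u after a consonant, before a consonant other than r, m, n, p, b, f, v)
  mufuhug → mufuhuk   (g→k word-finally)
So the Mitas cognate is 'mufuhuk'.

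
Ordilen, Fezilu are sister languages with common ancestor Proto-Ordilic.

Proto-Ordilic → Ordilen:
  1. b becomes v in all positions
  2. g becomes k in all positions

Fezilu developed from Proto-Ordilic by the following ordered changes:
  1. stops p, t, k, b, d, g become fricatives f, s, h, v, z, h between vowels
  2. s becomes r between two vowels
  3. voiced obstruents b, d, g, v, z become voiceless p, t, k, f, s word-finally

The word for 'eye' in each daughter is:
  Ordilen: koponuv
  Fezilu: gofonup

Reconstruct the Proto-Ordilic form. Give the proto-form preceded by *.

Position 1: Ordilen has k, Fezilu has g. Fezilu preserves g here (none of its changes turn any other segment into g), so the proto-segment is *g.
Position 7: Ordilen has v, Fezilu has p. Taking the neighbouring segments as reconstructed: Ordilen v could go back to *b or *v; Fezilu p could go back to *p or *b — the one source consistent with every daughter is *b.
Continuing position by position gives *goponub; check it forward:
Ordilen: start from *goponub.
  rule 1 (unconditioned shift): goponub → goponuv
  rule 2 (unconditioned shift): goponuv → koponuv
  ⇒ Ordilen koponuv
Fezilu: *goponub > gofonub > gofonup  (by intervocalic lenition, final devoicing)
No other proto-form is consistent with every reflex, so the reconstruction is *goponub.

*goponub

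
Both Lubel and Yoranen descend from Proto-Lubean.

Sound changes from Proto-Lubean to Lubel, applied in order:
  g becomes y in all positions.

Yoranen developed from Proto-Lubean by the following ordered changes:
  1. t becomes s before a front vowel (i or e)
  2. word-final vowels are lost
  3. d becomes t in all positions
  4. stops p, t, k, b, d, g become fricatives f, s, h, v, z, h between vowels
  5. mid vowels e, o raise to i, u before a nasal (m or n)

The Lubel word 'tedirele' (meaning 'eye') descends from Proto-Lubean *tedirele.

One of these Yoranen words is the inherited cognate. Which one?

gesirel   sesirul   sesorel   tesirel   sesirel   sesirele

Yoranen: start from *tedirele.
  rule 1 (palatalisation): tedirele → sedirele
  rule 2 (apocope): sedirele → sedirel
  rule 3 (unconditioned shift): sedirel → setirel
  rule 4 (intervocalic lenition): setirel → sesirel
  rule 5: no change — sesirel
  ⇒ Yoranen sesirel
Among the options, 'sesirel' alone shows every Yoranen change applied in order.

sesirel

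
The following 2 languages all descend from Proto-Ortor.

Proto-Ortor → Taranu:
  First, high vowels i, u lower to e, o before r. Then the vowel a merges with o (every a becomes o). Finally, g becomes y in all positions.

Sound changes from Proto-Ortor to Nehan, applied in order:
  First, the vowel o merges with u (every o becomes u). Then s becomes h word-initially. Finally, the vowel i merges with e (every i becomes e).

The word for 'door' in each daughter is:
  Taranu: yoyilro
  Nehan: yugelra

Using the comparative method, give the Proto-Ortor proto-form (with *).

*yogilra

Position 2: Taranu has o, Nehan has u. Taking the neighbouring segments as reconstructed: Taranu o could go back to *a or *o; Nehan u could go back to *o or *u — the one source consistent with every daughter is *o.
Position 4: Taranu has i, Nehan has e. Taranu preserves i here (none of its changes turn any other segment into i), so the proto-segment is *i.
Position 7: Taranu has o, Nehan has a. Nehan preserves a here (none of its changes turn any other segment into a), so the proto-segment is *a.
This points to *yogilra. Verify forward in each daughter:
Taranu: *yogilra
  yogilra (rule 1 does not apply)
  yogilra → yogilro   [vowel merger]
  yogilro → yoyilro   [unconditioned shift]
  giving Taranu yoyilro.
Nehan: start from *yogilra.
  rule 1 (vowel merger): yogilra → yugilra
  rule 2: no change — yugilra
  rule 3 (vowel merger): yugilra → yugelra
  ⇒ Nehan yugelra
No other proto-form is consistent with every reflex, so the reconstruction is *yogilra.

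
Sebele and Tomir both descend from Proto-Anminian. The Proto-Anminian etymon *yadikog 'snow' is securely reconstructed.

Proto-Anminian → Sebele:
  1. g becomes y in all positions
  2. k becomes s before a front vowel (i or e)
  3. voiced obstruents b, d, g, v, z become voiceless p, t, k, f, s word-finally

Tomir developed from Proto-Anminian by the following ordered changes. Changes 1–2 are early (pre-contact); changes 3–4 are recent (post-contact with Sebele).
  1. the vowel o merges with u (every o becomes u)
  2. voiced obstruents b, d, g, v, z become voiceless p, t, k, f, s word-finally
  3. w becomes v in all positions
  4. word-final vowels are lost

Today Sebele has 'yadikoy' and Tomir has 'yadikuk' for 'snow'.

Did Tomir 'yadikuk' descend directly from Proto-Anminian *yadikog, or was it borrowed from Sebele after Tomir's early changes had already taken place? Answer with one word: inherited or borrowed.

If inherited, *yadikog would pass through all of Tomir's changes:
Tomir: *yadikog > yadikug > yadikuk  (by vowel merger, final devoicing)
If borrowed from Sebele 'yadikoy' after the early changes, it would undergo only the recent ones:
  rule 3 (unconditioned shift): no change (yadikoy)
  rule 4 (apocope): no change (yadikoy)
  ⇒ as a loan: yadikoy
Tomir 'yadikuk' matches the inherited outcome exactly, so it is an inherited cognate, not a loan.

inherited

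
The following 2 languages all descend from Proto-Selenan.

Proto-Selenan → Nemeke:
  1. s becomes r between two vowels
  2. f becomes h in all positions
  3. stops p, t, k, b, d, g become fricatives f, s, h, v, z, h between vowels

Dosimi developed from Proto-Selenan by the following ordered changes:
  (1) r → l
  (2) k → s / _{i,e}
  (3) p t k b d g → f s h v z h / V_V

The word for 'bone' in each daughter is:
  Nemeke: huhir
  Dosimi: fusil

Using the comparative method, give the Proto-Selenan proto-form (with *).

*fukir

Position 5: Nemeke has r, Dosimi has l. Taking the neighbouring segments as reconstructed: Nemeke r can only go back to *r; Dosimi l could go back to *l or *r — the one source consistent with every daughter is *r.
Position 3: Nemeke has h, Dosimi has s. Taking the neighbouring segments as reconstructed: Nemeke h could go back to *k or *g or *f or *h; Dosimi s could go back to *t or *k or *s — the one source consistent with every daughter is *k.
Continuing position by position gives *fukir; check it forward:
Nemeke: *fukir > hukir > huhir  (by unconditioned shift, intervocalic lenition)
Dosimi: *fukir
  fukir → fukil   [unconditioned shift]
  fukil → fusil   [palatalisation]
  fusil (rule 3 does not apply)
  giving Dosimi fusil.
Only *fukir yields all of Nemeke huhir, Dosimi fusil.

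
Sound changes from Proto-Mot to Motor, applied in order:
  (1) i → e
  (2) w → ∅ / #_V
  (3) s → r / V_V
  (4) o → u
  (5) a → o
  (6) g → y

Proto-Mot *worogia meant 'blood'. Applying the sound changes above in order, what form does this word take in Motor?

uruyeo

Motor: *worogia
  worogia → worogea   [vowel merger]
  worogea → orogea   [glide loss]
  orogea (rule 3 does not apply)
  orogea → urugea   [vowel merger]
  urugea → urugeo   [vowel merger]
  urugeo → uruyeo   [unconditioned shift]
  giving Motor uruyeo.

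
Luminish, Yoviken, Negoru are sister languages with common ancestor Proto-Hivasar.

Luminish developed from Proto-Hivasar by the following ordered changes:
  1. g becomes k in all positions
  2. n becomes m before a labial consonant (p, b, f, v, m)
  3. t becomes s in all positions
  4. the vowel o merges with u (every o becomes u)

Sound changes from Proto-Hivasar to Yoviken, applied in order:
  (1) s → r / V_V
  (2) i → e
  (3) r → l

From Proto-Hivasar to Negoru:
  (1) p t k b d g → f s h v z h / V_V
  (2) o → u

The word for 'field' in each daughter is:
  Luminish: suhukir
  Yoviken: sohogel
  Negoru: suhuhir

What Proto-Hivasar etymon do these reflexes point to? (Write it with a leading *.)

Position 5: Luminish has k, Yoviken has g, Negoru has h. Yoviken preserves g here (none of its changes turn any other segment into g), so the proto-segment is *g.
Position 7: Luminish has r, Yoviken has l, Negoru has r. Luminish preserves r here (none of its changes turn any other segment into r), so the proto-segment is *r.
This points to *sohogir. Verify forward in each daughter:
Luminish: start from *sohogir.
  rule 1 (unconditioned shift): sohogir → sohokir
  rule 2: no change — sohokir
  rule 3: no change — sohokir
  rule 4 (vowel merger): sohokir → suhukir
  ⇒ Luminish suhukir
Yoviken: *sohogir > sohoger > sohogel  (by vowel merger, unconditioned shift)
Negoru: *sohogir
  sohogir → sohohir   [intervocalic lenition]
  sohohir → suhuhir   [vowel merger]
  giving Negoru suhuhir.
Only *sohogir yields all of Luminish suhukir, Yoviken sohogel, Negoru suhuhir.

*sohogir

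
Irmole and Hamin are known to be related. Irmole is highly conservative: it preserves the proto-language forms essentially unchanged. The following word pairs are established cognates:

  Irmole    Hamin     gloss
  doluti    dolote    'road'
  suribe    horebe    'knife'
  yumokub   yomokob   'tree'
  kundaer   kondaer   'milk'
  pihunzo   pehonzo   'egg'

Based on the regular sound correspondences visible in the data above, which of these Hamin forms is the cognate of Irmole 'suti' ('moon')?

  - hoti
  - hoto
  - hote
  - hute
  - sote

suribe ~ horebe — Irmole s corresponds to Hamin h word-initially before a back vowel.
doluti ~ dolote — Irmole u corresponds to Hamin o after a consonant, before a consonant other than r, m, n, p, b, f, v.
doluti ~ dolote — Irmole i corresponds to Hamin e word-finally.
Applying these to Irmole 'suti':
  suti → huti   (s→h word-initially before a back vowel)
  huti → hoti   (u→o after a consonant, before a consonant other than r, m, n, p, b, f, v)
  hoti → hote   (i→e word-finally)
So the Hamin cognate is 'hote'.

hote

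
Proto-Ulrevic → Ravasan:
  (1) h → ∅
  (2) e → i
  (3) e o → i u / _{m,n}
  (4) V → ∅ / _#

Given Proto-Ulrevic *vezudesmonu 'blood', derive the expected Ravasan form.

vizudismun

Ravasan: start from *vezudesmonu.
  rule 1: no change — vezudesmonu
  rule 2 (vowel merger): vezudesmonu → vizudismonu
  rule 3 (pre-nasal raising): vizudismonu → vizudismunu
  rule 4 (apocope): vizudismunu → vizudismun
  ⇒ Ravasan vizudismun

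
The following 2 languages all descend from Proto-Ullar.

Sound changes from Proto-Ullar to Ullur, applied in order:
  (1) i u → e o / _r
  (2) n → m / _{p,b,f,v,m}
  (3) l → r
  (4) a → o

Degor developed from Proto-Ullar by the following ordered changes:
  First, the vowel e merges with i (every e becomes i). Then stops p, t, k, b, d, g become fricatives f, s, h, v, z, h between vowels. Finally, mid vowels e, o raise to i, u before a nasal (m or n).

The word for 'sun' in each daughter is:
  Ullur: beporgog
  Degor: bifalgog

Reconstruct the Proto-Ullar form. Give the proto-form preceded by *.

Position 4: Ullur has o, Degor has a. Degor preserves a here (none of its changes turn any other segment into a), so the proto-segment is *a.
Position 5: Ullur has r, Degor has l. Degor preserves l here (none of its changes turn any other segment into l), so the proto-segment is *l.
This points to *bepalgog. Verify forward in each daughter:
Ullur: *bepalgog
  bepalgog (rule 1 does not apply)
  bepalgog (rule 2 does not apply)
  bepalgog → bepargog   [unconditioned shift]
  bepargog → beporgog   [vowel merger]
  giving Ullur beporgog.
Degor: *bepalgog > bipalgog > bifalgog  (by vowel merger, intervocalic lenition)
No other proto-form is consistent with every reflex, so the reconstruction is *bepalgog.

*bepalgog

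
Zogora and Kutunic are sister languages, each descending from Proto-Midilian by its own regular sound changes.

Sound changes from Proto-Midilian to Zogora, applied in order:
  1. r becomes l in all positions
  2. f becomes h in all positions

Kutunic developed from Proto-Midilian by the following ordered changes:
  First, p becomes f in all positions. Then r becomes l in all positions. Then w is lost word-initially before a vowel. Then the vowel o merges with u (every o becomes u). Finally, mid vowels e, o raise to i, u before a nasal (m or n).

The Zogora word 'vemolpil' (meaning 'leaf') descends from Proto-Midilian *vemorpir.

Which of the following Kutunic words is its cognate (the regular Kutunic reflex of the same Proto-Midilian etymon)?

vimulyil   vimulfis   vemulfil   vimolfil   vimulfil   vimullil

vimulfil

Kutunic: *vemorpir
  vemorpir → vemorfir   [unconditioned shift]
  vemorfir → vemolfil   [unconditioned shift]
  vemolfil (rule 3 does not apply)
  vemolfil → vemulfil   [vowel merger]
  vemulfil → vimulfil   [pre-nasal raising]
  giving Kutunic vimulfil.
Only 'vimulfil' matches the regular Kutunic development of *vemorpir.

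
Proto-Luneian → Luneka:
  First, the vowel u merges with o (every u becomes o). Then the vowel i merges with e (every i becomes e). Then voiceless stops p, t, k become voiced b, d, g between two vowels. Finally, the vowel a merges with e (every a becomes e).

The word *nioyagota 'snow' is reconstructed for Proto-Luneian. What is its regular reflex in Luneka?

neoyegode

Luneka: *nioyagota > neoyagota > neoyagoda > neoyegode  (by vowel merger, intervocalic voicing, vowel merger)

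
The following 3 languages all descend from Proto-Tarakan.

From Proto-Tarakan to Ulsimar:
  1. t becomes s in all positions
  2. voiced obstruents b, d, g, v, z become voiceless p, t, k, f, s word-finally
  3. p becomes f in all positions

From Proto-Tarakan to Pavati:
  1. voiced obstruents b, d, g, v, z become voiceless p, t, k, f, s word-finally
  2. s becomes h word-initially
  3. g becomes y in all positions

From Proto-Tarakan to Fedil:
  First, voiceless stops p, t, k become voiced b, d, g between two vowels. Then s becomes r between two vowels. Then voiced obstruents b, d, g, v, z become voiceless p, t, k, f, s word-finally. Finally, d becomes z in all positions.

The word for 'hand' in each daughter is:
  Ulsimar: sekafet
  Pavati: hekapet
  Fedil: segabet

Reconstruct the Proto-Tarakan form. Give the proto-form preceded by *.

Position 3: Ulsimar has k, Pavati has k, Fedil has g. Taking the neighbouring segments as reconstructed: Ulsimar k can only go back to *k; Pavati k can only go back to *k; Fedil g could go back to *k or *g — the one source consistent with every daughter is *k.
Position 5: Ulsimar has f, Pavati has p, Fedil has b. Taking the neighbouring segments as reconstructed: Ulsimar f could go back to *p or *f; Pavati p can only go back to *p; Fedil b could go back to *p or *b — the one source consistent with every daughter is *p.
Verify the candidate proto-form against each daughter:
Ulsimar: start from *sekaped.
  rule 1: no change — sekaped
  rule 2 (final devoicing): sekaped → sekapet
  rule 3 (unconditioned shift): sekapet → sekafet
  ⇒ Ulsimar sekafet
Pavati: *sekaped > sekapet > hekapet  (by final devoicing, debuccalisation)
Fedil: *sekaped
  sekaped → segabed   [intervocalic voicing]
  segabed (rule 2 does not apply)
  segabed → segabet   [final devoicing]
  segabet (rule 4 does not apply)
  giving Fedil segabet.
No other proto-form is consistent with every reflex, so the reconstruction is *sekaped.

*sekaped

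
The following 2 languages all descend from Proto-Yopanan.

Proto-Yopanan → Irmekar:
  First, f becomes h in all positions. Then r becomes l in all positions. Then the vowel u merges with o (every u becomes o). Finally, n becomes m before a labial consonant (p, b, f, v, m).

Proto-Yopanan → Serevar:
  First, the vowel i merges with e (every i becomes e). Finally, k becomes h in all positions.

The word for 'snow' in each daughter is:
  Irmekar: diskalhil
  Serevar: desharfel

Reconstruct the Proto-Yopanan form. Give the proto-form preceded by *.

Position 2: Irmekar has i, Serevar has e. Irmekar preserves i here (none of its changes turn any other segment into i), so the proto-segment is *i.
Position 4: Irmekar has k, Serevar has h. Irmekar preserves k here (none of its changes turn any other segment into k), so the proto-segment is *k.
Position 8: Irmekar has i, Serevar has e. Irmekar preserves i here (none of its changes turn any other segment into i), so the proto-segment is *i.
This points to *diskarfil. Verify forward in each daughter:
Irmekar: *diskarfil > diskarhil > diskalhil  (by unconditioned shift, unconditioned shift)
Serevar: *diskarfil > deskarfel > desharfel  (by vowel merger, unconditioned shift)
*diskarfil is the unique common source.

*diskarfil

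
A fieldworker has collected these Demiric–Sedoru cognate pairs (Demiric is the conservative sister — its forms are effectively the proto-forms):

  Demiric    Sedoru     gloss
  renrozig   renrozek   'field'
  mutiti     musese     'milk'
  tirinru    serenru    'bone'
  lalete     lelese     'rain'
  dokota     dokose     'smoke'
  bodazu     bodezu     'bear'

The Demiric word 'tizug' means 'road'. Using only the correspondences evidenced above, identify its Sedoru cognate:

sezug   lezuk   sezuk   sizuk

sezuk

tirinru ~ serenru — Demiric t corresponds to Sedoru s word-initially before a front vowel.
renrozig ~ renrozek, mutiti ~ musese — Demiric i corresponds to Sedoru e after a consonant, before a consonant other than r, m, n, p, b, f, v.
renrozig ~ renrozek — Demiric g corresponds to Sedoru k word-finally.
Applying these to Demiric 'tizug':
  tizug → sizug   (t→s word-initially before a front vowel)
  sizug → sezug   (i→e after a consonant, before a consonant other than r, m, n, p, b, f, v)
  sezug → sezuk   (g→k word-finally)
So the Sedoru cognate is 'sezuk'.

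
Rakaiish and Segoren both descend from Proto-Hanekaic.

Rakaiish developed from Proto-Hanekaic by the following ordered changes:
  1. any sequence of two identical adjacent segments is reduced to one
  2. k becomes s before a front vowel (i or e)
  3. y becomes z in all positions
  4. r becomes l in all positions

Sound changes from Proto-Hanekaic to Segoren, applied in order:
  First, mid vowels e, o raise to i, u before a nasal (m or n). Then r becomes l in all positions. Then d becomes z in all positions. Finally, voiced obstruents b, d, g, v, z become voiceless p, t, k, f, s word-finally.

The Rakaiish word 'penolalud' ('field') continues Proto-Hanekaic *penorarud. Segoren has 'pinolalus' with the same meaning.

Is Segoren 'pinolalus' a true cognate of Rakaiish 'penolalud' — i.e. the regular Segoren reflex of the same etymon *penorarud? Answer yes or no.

yes

Derive the expected Segoren reflex of *penorarud:
Segoren: start from *penorarud.
  rule 1 (pre-nasal raising): penorarud → pinorarud
  rule 2 (unconditioned shift): pinorarud → pinolalud
  rule 3 (unconditioned shift): pinolalud → pinolaluz
  rule 4 (final devoicing): pinolaluz → pinolalus
  ⇒ Segoren pinolalus
Segoren 'pinolalus' matches the regular reflex exactly, so the pair is cognate.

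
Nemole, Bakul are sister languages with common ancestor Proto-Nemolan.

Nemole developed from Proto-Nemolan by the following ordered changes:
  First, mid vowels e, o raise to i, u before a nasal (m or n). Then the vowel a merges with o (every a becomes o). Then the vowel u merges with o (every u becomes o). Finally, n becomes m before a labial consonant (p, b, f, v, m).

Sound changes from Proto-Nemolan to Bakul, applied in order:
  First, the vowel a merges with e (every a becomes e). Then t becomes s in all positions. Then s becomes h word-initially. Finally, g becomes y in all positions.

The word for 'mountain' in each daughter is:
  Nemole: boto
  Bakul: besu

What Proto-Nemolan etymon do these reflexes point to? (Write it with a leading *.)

Position 4: Nemole has o, Bakul has u. Bakul preserves u here (none of its changes turn any other segment into u), so the proto-segment is *u.
Position 2: Nemole has o, Bakul has e. Taking the neighbouring segments as reconstructed: Nemole o could go back to *a or *o or *u; Bakul e could go back to *a or *e — the one source consistent with every daughter is *a.
This points to *batu. Verify forward in each daughter:
Nemole: *batu > botu > boto  (by vowel merger, vowel merger)
Bakul: start from *batu.
  rule 1 (vowel merger): batu → betu
  rule 2 (unconditioned shift): betu → besu
  rule 3: no change — besu
  rule 4: no change — besu
  ⇒ Bakul besu
*batu is the unique common source.

*batu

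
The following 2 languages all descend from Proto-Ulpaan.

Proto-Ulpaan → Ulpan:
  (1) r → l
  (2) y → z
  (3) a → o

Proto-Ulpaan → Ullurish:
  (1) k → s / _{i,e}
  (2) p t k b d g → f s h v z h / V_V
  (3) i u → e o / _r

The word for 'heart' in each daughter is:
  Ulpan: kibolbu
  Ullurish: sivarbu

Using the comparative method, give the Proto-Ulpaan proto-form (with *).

Position 3: Ulpan has b, Ullurish has v. Ulpan preserves b here (none of its changes turn any other segment into b), so the proto-segment is *b.
Position 5: Ulpan has l, Ullurish has r. Ullurish preserves r here (none of its changes turn any other segment into r), so the proto-segment is *r.
Verify the candidate proto-form against each daughter:
Ulpan: *kibarbu > kibalbu > kibolbu  (by unconditioned shift, vowel merger)
Ullurish: *kibarbu > sibarbu > sivarbu  (by palatalisation, intervocalic lenition)
Only *kibarbu yields all of Ulpan kibolbu, Ullurish sivarbu.

*kibarbu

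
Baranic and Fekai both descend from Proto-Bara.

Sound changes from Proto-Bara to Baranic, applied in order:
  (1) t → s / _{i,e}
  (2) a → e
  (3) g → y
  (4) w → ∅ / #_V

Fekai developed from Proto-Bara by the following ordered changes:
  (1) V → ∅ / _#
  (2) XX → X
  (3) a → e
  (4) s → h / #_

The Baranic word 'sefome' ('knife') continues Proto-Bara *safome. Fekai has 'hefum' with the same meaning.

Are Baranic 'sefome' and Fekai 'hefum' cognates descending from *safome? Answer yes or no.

no

Derive the expected Fekai reflex of *safome:
Fekai: *safome
  safome → safom   [apocope]
  safom (rule 2 does not apply)
  safom → sefom   [vowel merger]
  sefom → hefom   [debuccalisation]
  giving Fekai hefom.
The regular Fekai reflex would be 'hefom', but the attested form is 'hefum'. The correspondence is irregular, so they are not cognates (the Fekai form has a different source).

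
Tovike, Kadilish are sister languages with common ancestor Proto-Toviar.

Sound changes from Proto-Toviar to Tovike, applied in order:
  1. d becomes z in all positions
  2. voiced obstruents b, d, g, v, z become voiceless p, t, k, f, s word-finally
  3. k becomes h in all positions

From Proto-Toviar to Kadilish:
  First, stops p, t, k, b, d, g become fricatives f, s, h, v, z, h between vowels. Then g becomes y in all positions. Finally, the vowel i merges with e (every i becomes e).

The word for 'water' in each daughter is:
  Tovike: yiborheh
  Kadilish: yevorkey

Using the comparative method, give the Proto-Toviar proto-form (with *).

*yiborkeg

Position 2: Tovike has i, Kadilish has e. Tovike preserves i here (none of its changes turn any other segment into i), so the proto-segment is *i.
Position 6: Tovike has h, Kadilish has k. Kadilish preserves k here (none of its changes turn any other segment into k), so the proto-segment is *k.
Continuing position by position gives *yiborkeg; check it forward:
Tovike: *yiborkeg > yiborkek > yiborheh  (by final devoicing, unconditioned shift)
Kadilish: *yiborkeg > yivorkeg > yivorkey > yevorkey  (by intervocalic lenition, unconditioned shift, vowel merger)
Only *yiborkeg yields all of Tovike yiborheh, Kadilish yevorkey.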